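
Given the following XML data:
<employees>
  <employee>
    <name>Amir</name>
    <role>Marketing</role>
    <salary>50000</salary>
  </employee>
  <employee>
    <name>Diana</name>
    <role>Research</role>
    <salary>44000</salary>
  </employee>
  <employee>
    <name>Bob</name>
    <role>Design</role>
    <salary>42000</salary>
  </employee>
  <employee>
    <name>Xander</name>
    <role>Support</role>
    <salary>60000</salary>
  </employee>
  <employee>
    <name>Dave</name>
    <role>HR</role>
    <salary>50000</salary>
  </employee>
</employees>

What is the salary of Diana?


Searching for <employee> with <name>Diana</name>
Found at position 2
<salary>44000</salary>

ANSWER: 44000


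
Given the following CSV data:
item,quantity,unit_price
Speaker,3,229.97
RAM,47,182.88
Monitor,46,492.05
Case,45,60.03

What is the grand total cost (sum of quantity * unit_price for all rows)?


Computing row totals:
  Speaker: 3 * 229.97 = 689.91
  RAM: 47 * 182.88 = 8595.36
  Monitor: 46 * 492.05 = 22634.3
  Case: 45 * 60.03 = 2701.35
Grand total = 689.91 + 8595.36 + 22634.3 + 2701.35 = 34620.92

ANSWER: 34620.92


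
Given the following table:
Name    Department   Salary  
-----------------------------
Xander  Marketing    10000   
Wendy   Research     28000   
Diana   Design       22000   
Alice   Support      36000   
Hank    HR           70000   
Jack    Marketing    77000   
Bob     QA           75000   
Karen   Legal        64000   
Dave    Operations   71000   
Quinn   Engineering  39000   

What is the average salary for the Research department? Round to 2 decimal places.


Research department members:
  Wendy: 28000
Sum = 28000
Count = 1
Average = 28000 / 1 = 28000.00

ANSWER: 28000.00


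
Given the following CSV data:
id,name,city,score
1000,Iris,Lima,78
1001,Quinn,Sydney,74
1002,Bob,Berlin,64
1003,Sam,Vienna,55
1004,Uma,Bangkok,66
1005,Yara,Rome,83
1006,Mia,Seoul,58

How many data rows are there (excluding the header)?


Counting rows (excluding header):
Header: id,name,city,score
Data rows: 7

ANSWER: 7


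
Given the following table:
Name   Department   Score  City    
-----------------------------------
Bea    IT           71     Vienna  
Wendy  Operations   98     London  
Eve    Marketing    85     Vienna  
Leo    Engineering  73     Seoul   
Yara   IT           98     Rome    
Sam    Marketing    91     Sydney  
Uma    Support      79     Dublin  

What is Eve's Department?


Row 3: Eve
Department = Marketing

ANSWER: Marketing


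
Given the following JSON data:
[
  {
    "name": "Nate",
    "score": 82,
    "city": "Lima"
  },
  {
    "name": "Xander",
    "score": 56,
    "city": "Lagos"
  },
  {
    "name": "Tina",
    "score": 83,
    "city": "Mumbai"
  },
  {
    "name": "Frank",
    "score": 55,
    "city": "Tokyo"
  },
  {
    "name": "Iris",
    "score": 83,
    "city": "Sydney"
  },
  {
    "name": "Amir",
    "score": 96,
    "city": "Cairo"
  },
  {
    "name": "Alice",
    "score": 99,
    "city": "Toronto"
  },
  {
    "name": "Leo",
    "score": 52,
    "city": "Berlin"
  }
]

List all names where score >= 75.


Filtering records where score >= 75:
  Nate (score=82) -> YES
  Xander (score=56) -> no
  Tina (score=83) -> YES
  Frank (score=55) -> no
  Iris (score=83) -> YES
  Amir (score=96) -> YES
  Alice (score=99) -> YES
  Leo (score=52) -> no


ANSWER: Nate, Tina, Iris, Amir, Alice


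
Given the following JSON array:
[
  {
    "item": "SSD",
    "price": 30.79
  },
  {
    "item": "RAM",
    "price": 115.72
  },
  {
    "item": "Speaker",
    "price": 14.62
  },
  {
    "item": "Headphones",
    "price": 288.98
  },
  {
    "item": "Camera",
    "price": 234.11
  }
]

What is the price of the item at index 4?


Array index 4 -> Camera
price = 234.11

ANSWER: 234.11


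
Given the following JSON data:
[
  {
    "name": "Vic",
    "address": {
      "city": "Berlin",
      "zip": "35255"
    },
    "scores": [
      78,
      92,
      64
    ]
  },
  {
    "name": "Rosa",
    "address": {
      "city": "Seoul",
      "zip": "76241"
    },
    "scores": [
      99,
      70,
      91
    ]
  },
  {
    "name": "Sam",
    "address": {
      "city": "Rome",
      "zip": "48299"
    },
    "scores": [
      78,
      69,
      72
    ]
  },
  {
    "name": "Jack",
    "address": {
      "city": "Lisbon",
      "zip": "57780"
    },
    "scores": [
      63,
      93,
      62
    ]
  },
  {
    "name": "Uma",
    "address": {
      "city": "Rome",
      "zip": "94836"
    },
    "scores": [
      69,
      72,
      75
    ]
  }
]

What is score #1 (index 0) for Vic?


Path: records[0].scores[0]
Value: 78

ANSWER: 78


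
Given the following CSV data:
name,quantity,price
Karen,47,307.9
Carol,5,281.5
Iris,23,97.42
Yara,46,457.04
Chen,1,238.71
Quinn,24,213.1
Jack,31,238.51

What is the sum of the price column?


Values in 'price' column:
  Row 1: 307.9
  Row 2: 281.5
  Row 3: 97.42
  Row 4: 457.04
  Row 5: 238.71
  Row 6: 213.1
  Row 7: 238.51
Sum = 307.9 + 281.5 + 97.42 + 457.04 + 238.71 + 213.1 + 238.51 = 1834.18

ANSWER: 1834.18


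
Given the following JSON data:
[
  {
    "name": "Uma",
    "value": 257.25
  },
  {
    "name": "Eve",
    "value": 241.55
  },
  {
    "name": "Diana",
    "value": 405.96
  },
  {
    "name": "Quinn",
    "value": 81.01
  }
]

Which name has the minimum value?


Comparing values:
  Uma: 257.25
  Eve: 241.55
  Diana: 405.96
  Quinn: 81.01
Minimum: Quinn (81.01)

ANSWER: Quinn


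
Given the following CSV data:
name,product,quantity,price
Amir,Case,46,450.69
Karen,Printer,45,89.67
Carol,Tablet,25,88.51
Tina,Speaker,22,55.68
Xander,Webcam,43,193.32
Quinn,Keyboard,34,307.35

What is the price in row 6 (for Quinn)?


Row 6: Quinn
Column 'price' = 307.35

ANSWER: 307.35


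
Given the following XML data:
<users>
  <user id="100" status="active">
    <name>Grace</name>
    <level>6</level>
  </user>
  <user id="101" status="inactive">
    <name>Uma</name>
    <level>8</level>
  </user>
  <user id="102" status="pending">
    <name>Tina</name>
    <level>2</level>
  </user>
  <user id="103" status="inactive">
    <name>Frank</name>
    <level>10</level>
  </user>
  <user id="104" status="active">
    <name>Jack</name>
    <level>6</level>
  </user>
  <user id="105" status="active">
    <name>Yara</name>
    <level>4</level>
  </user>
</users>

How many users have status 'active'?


Counting users with status='active':
  Grace (id=100) -> MATCH
  Jack (id=104) -> MATCH
  Yara (id=105) -> MATCH
Count: 3

ANSWER: 3


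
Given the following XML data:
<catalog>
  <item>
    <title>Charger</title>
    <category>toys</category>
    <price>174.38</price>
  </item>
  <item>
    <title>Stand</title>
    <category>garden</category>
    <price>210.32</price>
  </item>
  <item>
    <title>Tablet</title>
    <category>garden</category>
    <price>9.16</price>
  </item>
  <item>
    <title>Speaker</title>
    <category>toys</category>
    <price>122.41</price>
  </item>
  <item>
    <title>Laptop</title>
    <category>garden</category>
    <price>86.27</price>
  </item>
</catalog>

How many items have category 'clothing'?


Scanning <item> elements for <category>clothing</category>:
Count: 0

ANSWER: 0


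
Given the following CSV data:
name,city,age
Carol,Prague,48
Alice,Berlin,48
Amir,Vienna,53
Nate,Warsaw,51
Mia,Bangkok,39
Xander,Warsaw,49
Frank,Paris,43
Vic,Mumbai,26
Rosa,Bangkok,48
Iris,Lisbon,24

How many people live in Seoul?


Scanning city column for 'Seoul':
Total matches: 0

ANSWER: 0


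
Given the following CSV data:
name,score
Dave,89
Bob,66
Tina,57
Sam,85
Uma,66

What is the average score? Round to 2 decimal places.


Scores: 89, 66, 57, 85, 66
Sum = 363
Count = 5
Average = 363 / 5 = 72.60

ANSWER: 72.60


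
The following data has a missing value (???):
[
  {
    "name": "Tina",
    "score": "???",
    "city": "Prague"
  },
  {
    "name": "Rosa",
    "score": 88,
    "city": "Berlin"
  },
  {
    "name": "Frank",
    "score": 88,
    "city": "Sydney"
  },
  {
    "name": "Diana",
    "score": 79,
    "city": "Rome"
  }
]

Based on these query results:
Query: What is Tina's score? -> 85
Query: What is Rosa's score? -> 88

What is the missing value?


The missing value is Tina's score
From query: Tina's score = 85

ANSWER: 85


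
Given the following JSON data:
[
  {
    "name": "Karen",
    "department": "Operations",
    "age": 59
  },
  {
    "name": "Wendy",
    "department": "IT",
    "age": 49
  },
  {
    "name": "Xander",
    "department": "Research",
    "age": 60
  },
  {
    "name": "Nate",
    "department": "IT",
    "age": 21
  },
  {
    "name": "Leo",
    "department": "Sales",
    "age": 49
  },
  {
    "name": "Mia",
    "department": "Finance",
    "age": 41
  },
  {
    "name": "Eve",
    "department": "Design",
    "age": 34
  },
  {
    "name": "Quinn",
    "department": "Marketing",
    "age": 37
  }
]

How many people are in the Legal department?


Scanning records for department = Legal
  No matches found
Count: 0

ANSWER: 0


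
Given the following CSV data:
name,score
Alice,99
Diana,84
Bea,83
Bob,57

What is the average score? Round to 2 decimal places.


Scores: 99, 84, 83, 57
Sum = 323
Count = 4
Average = 323 / 4 = 80.75

ANSWER: 80.75


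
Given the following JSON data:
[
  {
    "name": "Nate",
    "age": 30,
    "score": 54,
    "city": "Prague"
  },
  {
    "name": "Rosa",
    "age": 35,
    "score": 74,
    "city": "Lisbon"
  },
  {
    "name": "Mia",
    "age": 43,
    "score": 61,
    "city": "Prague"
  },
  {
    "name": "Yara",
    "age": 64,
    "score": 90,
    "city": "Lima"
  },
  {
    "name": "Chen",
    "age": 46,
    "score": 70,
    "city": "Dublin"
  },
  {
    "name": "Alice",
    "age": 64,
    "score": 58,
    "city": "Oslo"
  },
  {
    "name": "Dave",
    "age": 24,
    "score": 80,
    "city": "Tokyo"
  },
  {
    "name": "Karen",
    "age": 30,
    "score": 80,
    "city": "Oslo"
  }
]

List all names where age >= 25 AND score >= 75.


Checking both conditions:
  Nate (age=30, score=54) -> no
  Rosa (age=35, score=74) -> no
  Mia (age=43, score=61) -> no
  Yara (age=64, score=90) -> YES
  Chen (age=46, score=70) -> no
  Alice (age=64, score=58) -> no
  Dave (age=24, score=80) -> no
  Karen (age=30, score=80) -> YES


ANSWER: Yara, Karen


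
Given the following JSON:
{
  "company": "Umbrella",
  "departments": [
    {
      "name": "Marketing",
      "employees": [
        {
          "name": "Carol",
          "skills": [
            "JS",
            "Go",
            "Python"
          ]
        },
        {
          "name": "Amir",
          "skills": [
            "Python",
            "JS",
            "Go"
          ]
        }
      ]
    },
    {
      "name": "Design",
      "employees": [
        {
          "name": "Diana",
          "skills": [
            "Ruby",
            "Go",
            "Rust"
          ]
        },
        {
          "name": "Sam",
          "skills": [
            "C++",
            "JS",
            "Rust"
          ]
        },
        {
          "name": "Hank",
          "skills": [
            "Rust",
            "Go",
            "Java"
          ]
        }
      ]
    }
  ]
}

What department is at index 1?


Path: departments[1].name
Value: Design

ANSWER: Design


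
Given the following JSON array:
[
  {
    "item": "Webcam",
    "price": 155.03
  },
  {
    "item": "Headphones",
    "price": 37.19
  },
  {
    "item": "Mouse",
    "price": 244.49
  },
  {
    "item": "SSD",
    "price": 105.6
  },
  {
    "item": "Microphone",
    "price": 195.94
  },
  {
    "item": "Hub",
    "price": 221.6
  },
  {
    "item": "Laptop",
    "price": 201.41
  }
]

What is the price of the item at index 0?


Array index 0 -> Webcam
price = 155.03

ANSWER: 155.03


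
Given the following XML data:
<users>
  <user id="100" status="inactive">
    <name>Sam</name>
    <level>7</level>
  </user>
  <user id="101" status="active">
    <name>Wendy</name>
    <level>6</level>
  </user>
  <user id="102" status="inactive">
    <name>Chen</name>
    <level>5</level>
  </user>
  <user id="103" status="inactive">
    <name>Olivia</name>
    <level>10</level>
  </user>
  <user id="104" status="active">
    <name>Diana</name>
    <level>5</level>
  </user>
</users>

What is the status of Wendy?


Finding user with name = Wendy
user id="101" status="active"

ANSWER: active


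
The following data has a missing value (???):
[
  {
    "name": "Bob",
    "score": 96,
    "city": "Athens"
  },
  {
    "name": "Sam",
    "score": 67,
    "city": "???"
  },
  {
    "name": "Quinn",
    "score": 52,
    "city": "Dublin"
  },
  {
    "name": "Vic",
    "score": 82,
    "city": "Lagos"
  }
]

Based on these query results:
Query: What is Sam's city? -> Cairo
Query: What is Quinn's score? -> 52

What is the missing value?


The missing value is Sam's city
From query: Sam's city = Cairo

ANSWER: Cairo


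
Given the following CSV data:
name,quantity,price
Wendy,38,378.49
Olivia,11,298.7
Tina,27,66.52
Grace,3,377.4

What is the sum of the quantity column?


Values in 'quantity' column:
  Row 1: 38
  Row 2: 11
  Row 3: 27
  Row 4: 3
Sum = 38 + 11 + 27 + 3 = 79

ANSWER: 79


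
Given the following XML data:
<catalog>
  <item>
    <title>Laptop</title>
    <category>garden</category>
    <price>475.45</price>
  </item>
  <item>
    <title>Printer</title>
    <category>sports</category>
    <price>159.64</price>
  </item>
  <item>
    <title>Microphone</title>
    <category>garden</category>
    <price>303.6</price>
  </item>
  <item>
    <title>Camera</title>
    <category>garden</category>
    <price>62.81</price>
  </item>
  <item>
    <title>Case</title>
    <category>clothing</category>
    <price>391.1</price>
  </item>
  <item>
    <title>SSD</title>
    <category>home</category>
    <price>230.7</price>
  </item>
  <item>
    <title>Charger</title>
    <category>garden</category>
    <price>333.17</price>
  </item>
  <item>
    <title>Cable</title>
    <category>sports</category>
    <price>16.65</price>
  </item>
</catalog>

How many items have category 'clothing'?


Scanning <item> elements for <category>clothing</category>:
  Item 5: Case -> MATCH
Count: 1

ANSWER: 1


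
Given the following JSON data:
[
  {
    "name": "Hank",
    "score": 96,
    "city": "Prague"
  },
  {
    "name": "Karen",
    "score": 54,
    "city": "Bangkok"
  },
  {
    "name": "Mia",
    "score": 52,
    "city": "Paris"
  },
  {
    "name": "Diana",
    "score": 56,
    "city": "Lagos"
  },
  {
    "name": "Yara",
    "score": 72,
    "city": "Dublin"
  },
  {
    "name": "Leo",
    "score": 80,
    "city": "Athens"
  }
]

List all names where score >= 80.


Filtering records where score >= 80:
  Hank (score=96) -> YES
  Karen (score=54) -> no
  Mia (score=52) -> no
  Diana (score=56) -> no
  Yara (score=72) -> no
  Leo (score=80) -> YES


ANSWER: Hank, Leo


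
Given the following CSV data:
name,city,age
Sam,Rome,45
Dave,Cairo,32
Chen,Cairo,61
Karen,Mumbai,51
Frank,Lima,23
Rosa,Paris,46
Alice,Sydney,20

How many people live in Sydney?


Scanning city column for 'Sydney':
  Row 7: Alice -> MATCH
Total matches: 1

ANSWER: 1


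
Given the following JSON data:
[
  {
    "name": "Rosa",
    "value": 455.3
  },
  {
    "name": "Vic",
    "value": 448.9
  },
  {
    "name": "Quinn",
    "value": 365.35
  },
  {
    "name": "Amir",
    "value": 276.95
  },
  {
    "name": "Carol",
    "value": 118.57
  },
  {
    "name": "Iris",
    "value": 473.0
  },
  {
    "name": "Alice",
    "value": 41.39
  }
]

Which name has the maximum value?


Comparing values:
  Rosa: 455.3
  Vic: 448.9
  Quinn: 365.35
  Amir: 276.95
  Carol: 118.57
  Iris: 473.0
  Alice: 41.39
Maximum: Iris (473.0)

ANSWER: Iris


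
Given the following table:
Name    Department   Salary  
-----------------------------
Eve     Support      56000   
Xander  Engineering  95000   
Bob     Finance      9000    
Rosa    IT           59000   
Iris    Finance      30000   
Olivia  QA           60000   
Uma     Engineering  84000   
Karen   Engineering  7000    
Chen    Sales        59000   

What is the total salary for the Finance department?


Finance department members:
  Bob: 9000
  Iris: 30000
Total = 9000 + 30000 = 39000

ANSWER: 39000


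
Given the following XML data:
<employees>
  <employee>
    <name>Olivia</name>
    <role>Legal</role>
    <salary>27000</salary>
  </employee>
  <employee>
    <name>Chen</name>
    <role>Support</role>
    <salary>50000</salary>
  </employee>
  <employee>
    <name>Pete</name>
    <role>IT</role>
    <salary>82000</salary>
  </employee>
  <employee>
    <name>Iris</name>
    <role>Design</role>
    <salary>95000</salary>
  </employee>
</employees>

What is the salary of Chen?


Searching for <employee> with <name>Chen</name>
Found at position 2
<salary>50000</salary>

ANSWER: 50000


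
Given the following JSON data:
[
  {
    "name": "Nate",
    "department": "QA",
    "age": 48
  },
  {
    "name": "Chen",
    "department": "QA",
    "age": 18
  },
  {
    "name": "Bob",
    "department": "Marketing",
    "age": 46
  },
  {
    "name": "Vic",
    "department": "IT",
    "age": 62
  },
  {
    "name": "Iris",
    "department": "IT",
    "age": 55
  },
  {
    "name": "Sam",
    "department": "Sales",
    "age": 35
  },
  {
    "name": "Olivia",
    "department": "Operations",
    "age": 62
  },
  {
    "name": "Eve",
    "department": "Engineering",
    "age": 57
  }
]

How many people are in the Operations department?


Scanning records for department = Operations
  Record 6: Olivia
Count: 1

ANSWER: 1


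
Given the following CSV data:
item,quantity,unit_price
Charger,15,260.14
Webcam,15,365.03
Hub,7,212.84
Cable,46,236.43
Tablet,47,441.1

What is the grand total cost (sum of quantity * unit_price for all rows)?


Computing row totals:
  Charger: 15 * 260.14 = 3902.1
  Webcam: 15 * 365.03 = 5475.45
  Hub: 7 * 212.84 = 1489.88
  Cable: 46 * 236.43 = 10875.78
  Tablet: 47 * 441.1 = 20731.7
Grand total = 3902.1 + 5475.45 + 1489.88 + 10875.78 + 20731.7 = 42474.91

ANSWER: 42474.91


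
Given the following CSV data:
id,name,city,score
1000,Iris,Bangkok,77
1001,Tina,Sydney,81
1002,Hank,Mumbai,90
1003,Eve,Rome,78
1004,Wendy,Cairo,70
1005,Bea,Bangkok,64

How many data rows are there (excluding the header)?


Counting rows (excluding header):
Header: id,name,city,score
Data rows: 6

ANSWER: 6


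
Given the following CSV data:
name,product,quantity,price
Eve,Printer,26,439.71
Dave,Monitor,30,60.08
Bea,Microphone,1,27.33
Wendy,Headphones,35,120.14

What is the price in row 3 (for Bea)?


Row 3: Bea
Column 'price' = 27.33

ANSWER: 27.33


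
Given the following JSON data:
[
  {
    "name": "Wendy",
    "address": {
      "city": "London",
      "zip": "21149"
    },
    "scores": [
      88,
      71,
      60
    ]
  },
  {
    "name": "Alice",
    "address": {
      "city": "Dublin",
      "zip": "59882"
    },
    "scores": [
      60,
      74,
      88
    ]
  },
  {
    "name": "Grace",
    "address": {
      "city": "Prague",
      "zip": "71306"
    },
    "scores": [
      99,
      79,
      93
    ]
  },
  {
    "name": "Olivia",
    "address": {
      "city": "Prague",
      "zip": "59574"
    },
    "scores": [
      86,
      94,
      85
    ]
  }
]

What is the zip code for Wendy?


Path: records[0].address.zip
Value: 21149

ANSWER: 21149


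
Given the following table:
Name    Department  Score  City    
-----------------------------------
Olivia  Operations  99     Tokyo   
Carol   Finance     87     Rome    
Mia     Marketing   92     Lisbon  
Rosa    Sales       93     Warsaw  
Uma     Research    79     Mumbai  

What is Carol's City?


Row 2: Carol
City = Rome

ANSWER: Rome


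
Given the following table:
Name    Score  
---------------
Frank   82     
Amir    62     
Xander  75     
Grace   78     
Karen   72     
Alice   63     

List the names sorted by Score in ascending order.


Sorting by Score (ascending):
  Amir: 62
  Alice: 63
  Karen: 72
  Xander: 75
  Grace: 78
  Frank: 82


ANSWER: Amir, Alice, Karen, Xander, Grace, Frank


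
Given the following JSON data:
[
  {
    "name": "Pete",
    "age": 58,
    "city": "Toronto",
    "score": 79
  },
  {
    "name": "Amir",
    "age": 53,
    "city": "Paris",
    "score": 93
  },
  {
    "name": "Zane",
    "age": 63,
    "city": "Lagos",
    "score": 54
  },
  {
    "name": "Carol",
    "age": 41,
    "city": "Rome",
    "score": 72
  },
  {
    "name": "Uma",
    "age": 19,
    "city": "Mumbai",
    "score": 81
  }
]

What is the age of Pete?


Looking up record where name = Pete
Record index: 0
Field 'age' = 58

ANSWER: 58


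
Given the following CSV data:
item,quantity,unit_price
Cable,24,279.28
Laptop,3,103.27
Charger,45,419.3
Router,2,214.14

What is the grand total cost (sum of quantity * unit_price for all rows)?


Computing row totals:
  Cable: 24 * 279.28 = 6702.72
  Laptop: 3 * 103.27 = 309.81
  Charger: 45 * 419.3 = 18868.5
  Router: 2 * 214.14 = 428.28
Grand total = 6702.72 + 309.81 + 18868.5 + 428.28 = 26309.31

ANSWER: 26309.31


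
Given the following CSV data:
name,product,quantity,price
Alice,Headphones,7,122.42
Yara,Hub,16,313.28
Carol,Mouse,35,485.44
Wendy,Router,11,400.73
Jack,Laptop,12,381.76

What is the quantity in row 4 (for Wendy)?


Row 4: Wendy
Column 'quantity' = 11

ANSWER: 11


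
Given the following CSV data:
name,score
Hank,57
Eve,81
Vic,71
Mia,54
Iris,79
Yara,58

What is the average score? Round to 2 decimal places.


Scores: 57, 81, 71, 54, 79, 58
Sum = 400
Count = 6
Average = 400 / 6 = 66.67

ANSWER: 66.67


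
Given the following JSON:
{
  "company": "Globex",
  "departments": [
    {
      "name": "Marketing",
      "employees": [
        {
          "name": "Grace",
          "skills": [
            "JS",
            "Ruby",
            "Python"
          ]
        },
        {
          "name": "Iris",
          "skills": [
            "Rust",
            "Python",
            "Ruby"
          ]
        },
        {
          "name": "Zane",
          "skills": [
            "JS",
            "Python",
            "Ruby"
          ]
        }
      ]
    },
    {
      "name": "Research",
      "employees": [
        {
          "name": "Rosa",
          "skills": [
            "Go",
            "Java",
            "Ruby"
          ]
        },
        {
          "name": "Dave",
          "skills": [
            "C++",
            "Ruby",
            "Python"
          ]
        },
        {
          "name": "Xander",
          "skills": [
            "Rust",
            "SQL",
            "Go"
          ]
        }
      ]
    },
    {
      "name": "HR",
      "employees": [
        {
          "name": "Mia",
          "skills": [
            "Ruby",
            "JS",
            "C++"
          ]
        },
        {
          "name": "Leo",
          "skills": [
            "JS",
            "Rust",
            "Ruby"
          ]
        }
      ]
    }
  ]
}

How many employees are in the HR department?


Path: departments[2].employees
Count: 2

ANSWER: 2


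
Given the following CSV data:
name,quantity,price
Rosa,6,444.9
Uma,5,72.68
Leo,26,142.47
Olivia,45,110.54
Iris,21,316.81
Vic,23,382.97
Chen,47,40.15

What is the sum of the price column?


Values in 'price' column:
  Row 1: 444.9
  Row 2: 72.68
  Row 3: 142.47
  Row 4: 110.54
  Row 5: 316.81
  Row 6: 382.97
  Row 7: 40.15
Sum = 444.9 + 72.68 + 142.47 + 110.54 + 316.81 + 382.97 + 40.15 = 1510.52

ANSWER: 1510.52


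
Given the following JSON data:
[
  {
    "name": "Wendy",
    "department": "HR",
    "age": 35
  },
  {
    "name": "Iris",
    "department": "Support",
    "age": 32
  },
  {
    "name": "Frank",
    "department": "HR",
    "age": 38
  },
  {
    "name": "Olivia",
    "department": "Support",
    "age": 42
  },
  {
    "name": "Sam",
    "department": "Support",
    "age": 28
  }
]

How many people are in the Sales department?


Scanning records for department = Sales
  No matches found
Count: 0

ANSWER: 0


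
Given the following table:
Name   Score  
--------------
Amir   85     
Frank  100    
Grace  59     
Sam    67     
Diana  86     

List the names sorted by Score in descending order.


Sorting by Score (descending):
  Frank: 100
  Diana: 86
  Amir: 85
  Sam: 67
  Grace: 59


ANSWER: Frank, Diana, Amir, Sam, Grace


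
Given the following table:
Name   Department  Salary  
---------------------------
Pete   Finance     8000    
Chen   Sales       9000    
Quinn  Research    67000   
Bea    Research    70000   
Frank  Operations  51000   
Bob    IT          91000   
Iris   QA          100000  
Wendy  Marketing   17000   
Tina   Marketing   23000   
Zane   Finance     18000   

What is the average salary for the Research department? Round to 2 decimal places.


Research department members:
  Quinn: 67000
  Bea: 70000
Sum = 137000
Count = 2
Average = 137000 / 2 = 68500.00

ANSWER: 68500.00


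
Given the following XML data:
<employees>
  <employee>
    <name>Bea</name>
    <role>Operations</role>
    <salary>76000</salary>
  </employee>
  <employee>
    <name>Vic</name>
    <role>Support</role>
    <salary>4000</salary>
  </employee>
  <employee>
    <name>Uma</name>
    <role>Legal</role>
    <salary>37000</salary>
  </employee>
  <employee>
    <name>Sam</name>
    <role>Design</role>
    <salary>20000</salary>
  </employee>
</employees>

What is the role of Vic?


Searching for <employee> with <name>Vic</name>
Found at position 2
<role>Support</role>

ANSWER: Support


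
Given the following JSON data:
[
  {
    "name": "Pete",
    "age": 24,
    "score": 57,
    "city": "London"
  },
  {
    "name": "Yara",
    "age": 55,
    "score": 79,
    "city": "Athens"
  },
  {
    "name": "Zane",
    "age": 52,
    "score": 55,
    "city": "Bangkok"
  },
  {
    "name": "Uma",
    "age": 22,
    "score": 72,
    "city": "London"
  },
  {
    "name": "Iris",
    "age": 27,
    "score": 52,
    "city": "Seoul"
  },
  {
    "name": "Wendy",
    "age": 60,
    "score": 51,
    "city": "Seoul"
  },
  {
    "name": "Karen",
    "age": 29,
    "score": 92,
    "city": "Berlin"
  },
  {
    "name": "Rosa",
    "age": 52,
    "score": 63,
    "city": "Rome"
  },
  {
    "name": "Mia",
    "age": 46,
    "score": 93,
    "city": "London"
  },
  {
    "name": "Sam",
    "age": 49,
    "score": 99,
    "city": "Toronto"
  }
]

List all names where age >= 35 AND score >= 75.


Checking both conditions:
  Pete (age=24, score=57) -> no
  Yara (age=55, score=79) -> YES
  Zane (age=52, score=55) -> no
  Uma (age=22, score=72) -> no
  Iris (age=27, score=52) -> no
  Wendy (age=60, score=51) -> no
  Karen (age=29, score=92) -> no
  Rosa (age=52, score=63) -> no
  Mia (age=46, score=93) -> YES
  Sam (age=49, score=99) -> YES


ANSWER: Yara, Mia, Sam


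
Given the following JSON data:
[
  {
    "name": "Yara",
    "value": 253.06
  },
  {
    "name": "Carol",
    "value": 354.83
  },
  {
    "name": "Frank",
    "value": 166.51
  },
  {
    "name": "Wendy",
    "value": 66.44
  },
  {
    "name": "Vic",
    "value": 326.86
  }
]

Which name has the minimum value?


Comparing values:
  Yara: 253.06
  Carol: 354.83
  Frank: 166.51
  Wendy: 66.44
  Vic: 326.86
Minimum: Wendy (66.44)

ANSWER: Wendy


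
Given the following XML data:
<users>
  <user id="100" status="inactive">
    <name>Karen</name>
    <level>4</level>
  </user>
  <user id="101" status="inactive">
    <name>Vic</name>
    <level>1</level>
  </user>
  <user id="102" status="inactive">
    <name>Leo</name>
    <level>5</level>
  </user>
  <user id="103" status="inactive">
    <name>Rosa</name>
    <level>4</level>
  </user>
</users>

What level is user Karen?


Finding user: Karen
<level>4</level>

ANSWER: 4


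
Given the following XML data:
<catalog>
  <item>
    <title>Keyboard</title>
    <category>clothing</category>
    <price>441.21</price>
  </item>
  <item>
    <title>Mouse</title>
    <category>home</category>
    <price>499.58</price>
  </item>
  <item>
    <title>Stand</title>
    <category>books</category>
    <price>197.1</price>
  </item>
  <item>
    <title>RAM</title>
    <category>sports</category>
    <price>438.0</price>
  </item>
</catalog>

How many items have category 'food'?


Scanning <item> elements for <category>food</category>:
Count: 0

ANSWER: 0


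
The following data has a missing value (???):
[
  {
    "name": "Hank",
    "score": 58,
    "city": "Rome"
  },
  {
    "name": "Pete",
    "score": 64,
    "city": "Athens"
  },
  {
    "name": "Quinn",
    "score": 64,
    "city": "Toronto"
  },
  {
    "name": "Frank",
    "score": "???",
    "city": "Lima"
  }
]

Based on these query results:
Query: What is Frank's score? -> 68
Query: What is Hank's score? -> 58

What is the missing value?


The missing value is Frank's score
From query: Frank's score = 68

ANSWER: 68


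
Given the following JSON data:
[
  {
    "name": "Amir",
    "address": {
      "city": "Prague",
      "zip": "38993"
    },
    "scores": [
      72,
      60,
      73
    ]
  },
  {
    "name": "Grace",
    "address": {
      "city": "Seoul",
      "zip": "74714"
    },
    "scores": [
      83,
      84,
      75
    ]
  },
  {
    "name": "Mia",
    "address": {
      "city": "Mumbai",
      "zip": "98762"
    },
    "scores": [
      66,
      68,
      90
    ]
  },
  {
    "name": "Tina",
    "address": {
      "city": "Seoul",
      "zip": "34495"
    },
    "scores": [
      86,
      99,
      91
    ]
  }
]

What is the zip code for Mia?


Path: records[2].address.zip
Value: 98762

ANSWER: 98762


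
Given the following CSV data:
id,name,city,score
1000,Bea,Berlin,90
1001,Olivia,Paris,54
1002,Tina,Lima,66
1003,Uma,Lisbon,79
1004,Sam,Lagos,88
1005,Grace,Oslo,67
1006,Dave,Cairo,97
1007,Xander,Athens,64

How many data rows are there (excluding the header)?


Counting rows (excluding header):
Header: id,name,city,score
Data rows: 8

ANSWER: 8


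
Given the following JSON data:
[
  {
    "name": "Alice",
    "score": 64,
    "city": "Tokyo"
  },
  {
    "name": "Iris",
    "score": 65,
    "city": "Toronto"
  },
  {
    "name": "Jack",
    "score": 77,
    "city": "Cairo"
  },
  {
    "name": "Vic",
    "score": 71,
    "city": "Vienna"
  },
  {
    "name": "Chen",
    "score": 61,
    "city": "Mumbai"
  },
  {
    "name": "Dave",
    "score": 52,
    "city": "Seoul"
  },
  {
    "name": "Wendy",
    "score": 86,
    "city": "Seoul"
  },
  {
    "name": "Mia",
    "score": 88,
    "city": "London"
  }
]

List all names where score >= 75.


Filtering records where score >= 75:
  Alice (score=64) -> no
  Iris (score=65) -> no
  Jack (score=77) -> YES
  Vic (score=71) -> no
  Chen (score=61) -> no
  Dave (score=52) -> no
  Wendy (score=86) -> YES
  Mia (score=88) -> YES


ANSWER: Jack, Wendy, Mia


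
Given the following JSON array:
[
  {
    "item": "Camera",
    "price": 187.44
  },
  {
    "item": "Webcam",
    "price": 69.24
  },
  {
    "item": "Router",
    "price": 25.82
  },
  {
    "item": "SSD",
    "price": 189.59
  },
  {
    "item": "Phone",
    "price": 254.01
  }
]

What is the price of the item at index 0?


Array index 0 -> Camera
price = 187.44

ANSWER: 187.44


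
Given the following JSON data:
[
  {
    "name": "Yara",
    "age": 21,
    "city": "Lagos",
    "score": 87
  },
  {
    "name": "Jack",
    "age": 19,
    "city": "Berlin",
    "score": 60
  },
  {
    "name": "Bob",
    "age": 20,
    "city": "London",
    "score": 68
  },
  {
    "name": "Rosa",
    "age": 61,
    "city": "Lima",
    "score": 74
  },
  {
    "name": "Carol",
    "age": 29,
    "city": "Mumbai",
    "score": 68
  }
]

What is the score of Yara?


Looking up record where name = Yara
Record index: 0
Field 'score' = 87

ANSWER: 87


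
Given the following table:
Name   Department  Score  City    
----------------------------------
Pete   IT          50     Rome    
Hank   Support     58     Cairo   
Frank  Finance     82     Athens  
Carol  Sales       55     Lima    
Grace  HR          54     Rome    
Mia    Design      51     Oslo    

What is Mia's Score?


Row 6: Mia
Score = 51

ANSWER: 51


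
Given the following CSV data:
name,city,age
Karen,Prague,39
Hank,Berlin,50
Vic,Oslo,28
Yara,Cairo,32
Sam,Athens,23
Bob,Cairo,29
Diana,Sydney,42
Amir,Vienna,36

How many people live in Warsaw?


Scanning city column for 'Warsaw':
Total matches: 0

ANSWER: 0


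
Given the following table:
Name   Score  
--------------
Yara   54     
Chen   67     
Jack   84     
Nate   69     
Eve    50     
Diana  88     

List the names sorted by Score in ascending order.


Sorting by Score (ascending):
  Eve: 50
  Yara: 54
  Chen: 67
  Nate: 69
  Jack: 84
  Diana: 88


ANSWER: Eve, Yara, Chen, Nate, Jack, Diana


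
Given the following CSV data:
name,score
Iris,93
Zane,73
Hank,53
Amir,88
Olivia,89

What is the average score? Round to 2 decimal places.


Scores: 93, 73, 53, 88, 89
Sum = 396
Count = 5
Average = 396 / 5 = 79.20

ANSWER: 79.20


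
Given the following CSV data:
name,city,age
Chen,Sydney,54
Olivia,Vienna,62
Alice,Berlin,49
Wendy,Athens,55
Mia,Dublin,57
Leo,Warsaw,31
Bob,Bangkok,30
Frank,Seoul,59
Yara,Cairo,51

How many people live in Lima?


Scanning city column for 'Lima':
Total matches: 0

ANSWER: 0


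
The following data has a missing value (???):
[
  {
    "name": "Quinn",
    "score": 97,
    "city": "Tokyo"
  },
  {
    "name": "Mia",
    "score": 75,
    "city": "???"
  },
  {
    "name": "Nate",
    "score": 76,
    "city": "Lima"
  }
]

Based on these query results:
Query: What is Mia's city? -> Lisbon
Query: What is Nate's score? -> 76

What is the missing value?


The missing value is Mia's city
From query: Mia's city = Lisbon

ANSWER: Lisbon


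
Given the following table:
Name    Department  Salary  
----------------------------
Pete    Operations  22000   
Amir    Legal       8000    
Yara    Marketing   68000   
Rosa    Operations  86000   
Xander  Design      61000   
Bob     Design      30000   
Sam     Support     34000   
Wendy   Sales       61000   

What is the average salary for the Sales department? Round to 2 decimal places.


Sales department members:
  Wendy: 61000
Sum = 61000
Count = 1
Average = 61000 / 1 = 61000.00

ANSWER: 61000.00


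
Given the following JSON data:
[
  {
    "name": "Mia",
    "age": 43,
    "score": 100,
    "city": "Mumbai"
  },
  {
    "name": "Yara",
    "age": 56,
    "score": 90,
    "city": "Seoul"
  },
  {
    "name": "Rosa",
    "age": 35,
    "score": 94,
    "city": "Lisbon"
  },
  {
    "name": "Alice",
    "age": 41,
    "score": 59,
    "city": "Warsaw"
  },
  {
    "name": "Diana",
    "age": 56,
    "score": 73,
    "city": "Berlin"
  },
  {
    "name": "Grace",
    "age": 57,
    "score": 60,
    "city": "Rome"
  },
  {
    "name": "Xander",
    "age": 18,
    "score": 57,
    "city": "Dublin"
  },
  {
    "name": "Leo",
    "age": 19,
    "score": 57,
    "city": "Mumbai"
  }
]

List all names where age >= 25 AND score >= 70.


Checking both conditions:
  Mia (age=43, score=100) -> YES
  Yara (age=56, score=90) -> YES
  Rosa (age=35, score=94) -> YES
  Alice (age=41, score=59) -> no
  Diana (age=56, score=73) -> YES
  Grace (age=57, score=60) -> no
  Xander (age=18, score=57) -> no
  Leo (age=19, score=57) -> no


ANSWER: Mia, Yara, Rosa, Diana


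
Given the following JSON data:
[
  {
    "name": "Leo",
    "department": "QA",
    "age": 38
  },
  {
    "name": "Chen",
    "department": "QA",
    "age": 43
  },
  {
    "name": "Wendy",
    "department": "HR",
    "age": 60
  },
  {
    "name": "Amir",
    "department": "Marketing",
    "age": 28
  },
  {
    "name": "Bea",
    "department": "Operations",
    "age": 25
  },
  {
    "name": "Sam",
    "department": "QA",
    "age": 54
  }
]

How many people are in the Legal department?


Scanning records for department = Legal
  No matches found
Count: 0

ANSWER: 0


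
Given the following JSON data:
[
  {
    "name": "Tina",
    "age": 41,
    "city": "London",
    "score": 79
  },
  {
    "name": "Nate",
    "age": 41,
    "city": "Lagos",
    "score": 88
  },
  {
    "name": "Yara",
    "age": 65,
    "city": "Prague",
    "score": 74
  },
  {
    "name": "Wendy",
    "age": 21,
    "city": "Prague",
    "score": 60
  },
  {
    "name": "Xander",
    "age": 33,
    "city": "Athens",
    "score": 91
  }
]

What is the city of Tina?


Looking up record where name = Tina
Record index: 0
Field 'city' = London

ANSWER: London


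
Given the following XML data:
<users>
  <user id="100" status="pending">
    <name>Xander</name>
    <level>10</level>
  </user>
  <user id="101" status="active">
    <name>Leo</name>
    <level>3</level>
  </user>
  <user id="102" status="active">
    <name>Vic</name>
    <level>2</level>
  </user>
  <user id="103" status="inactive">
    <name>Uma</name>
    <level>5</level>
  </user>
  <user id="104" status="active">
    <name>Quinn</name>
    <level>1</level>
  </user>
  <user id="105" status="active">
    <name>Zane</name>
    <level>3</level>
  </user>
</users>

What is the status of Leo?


Finding user with name = Leo
user id="101" status="active"

ANSWER: active


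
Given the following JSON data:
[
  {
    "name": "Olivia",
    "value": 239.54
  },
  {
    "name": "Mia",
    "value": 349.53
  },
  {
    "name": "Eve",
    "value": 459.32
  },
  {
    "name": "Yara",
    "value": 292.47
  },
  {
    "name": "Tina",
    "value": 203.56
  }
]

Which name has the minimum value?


Comparing values:
  Olivia: 239.54
  Mia: 349.53
  Eve: 459.32
  Yara: 292.47
  Tina: 203.56
Minimum: Tina (203.56)

ANSWER: Tina


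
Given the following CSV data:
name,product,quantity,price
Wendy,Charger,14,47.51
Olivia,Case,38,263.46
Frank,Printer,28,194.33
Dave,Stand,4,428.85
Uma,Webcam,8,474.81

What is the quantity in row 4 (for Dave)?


Row 4: Dave
Column 'quantity' = 4

ANSWER: 4


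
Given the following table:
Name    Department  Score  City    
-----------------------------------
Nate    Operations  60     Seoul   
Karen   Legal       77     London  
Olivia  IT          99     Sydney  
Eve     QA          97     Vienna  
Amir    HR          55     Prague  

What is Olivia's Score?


Row 3: Olivia
Score = 99

ANSWER: 99


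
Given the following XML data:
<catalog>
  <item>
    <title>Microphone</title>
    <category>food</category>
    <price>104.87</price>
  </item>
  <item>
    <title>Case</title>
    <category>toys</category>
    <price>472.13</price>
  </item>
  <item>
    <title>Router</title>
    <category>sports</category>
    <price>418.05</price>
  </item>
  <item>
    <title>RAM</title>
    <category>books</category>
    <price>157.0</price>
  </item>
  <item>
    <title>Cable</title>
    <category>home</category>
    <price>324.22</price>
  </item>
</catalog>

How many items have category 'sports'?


Scanning <item> elements for <category>sports</category>:
  Item 3: Router -> MATCH
Count: 1

ANSWER: 1


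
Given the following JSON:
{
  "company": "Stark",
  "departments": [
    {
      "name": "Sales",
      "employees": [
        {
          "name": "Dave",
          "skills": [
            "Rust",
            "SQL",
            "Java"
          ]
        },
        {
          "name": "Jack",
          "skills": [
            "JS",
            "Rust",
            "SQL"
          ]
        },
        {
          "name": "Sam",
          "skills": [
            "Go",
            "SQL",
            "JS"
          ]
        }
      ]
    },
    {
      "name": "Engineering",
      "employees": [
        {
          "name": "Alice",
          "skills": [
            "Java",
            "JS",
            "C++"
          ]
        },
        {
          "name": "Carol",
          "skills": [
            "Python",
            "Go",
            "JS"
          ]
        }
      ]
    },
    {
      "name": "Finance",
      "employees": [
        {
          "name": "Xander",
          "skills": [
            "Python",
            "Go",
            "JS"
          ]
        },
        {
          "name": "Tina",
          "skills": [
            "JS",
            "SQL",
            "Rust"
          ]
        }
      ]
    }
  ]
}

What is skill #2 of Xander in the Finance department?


Path: departments[2].employees[0].skills[1]
Value: Go

ANSWER: Go
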